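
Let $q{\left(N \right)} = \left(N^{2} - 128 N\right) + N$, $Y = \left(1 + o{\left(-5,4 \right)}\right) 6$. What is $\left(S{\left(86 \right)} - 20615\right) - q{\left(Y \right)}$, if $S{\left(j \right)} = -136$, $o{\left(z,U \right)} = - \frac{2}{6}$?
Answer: $-20259$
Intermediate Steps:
$o{\left(z,U \right)} = - \frac{1}{3}$ ($o{\left(z,U \right)} = \left(-2\right) \frac{1}{6} = - \frac{1}{3}$)
$Y = 4$ ($Y = \left(1 - \frac{1}{3}\right) 6 = \frac{2}{3} \cdot 6 = 4$)
$q{\left(N \right)} = N^{2} - 127 N$
$\left(S{\left(86 \right)} - 20615\right) - q{\left(Y \right)} = \left(-136 - 20615\right) - 4 \left(-127 + 4\right) = -20751 - 4 \left(-123\right) = -20751 - -492 = -20751 + 492 = -20259$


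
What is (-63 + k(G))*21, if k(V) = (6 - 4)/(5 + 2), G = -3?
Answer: -1317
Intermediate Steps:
k(V) = 2/7
(-63 + k(G))*21 = (-63 + 2/7)*21 = -439/7*21 = -1317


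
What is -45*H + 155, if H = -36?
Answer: 1775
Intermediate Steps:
-45*H + 155 = -45*(-36) + 155 = 1620 + 155 = 1775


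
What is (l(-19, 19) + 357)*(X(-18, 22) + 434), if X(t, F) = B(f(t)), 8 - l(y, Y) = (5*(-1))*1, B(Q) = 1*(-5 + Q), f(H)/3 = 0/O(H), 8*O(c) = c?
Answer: 158730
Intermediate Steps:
O(c) = c/8
f(H) = 0 (f(H) = 3*(0/((H/8))) = 3*(0*(8/H)) = 3*0 = 0)
B(Q) = -5 + Q
l(y, Y) = 13 (l(y, Y) = 8 - 5*(-1) = 8 - (-5) = 8 - 1*(-5) = 8 + 5 = 13)
X(t, F) = -5 (X(t, F) = -5 + 0 = -5)
(l(-19, 19) + 357)*(X(-18, 22) + 434) = (13 + 357)*(-5 + 434) = 370*429 = 158730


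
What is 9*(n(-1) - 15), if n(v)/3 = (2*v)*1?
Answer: -189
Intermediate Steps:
n(v) = 6*v (n(v) = 3*((2*v)*1) = 3*(2*v) = 6*v)
9*(n(-1) - 15) = 9*(6*(-1) - 15) = 9*(-6 - 15) = 9*(-21) = -189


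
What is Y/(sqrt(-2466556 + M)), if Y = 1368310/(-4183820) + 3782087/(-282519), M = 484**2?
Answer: 1621014480523*I*sqrt(22323)/26385978928313340 ≈ 0.0091789*I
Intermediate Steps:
M = 234256
Y = -1621014480523/118200864258 (Y = 1368310*(-1/4183820) + 3782087*(-1/282519) = -136831/418382 - 3782087/282519 = -1621014480523/118200864258 ≈ -13.714)
Y/(sqrt(-2466556 + M)) = -1621014480523/(118200864258*sqrt(-2466556 + 234256)) = -1621014480523*(-I*sqrt(22323)/223230)/118200864258 = -(-1621014480523)*I*sqrt(22323)/26385978928313340 = 1621014480523*I*sqrt(22323)/26385978928313340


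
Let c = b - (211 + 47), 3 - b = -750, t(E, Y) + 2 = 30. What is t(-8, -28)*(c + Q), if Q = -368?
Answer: 3556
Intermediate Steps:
t(E, Y) = 28 (t(E, Y) = -2 + 30 = 28)
b = 753 (b = 3 - 1*(-750) = 3 + 750 = 753)
c = 495 (c = 753 - (211 + 47) = 753 - 1*258 = 753 - 258 = 495)
t(-8, -28)*(c + Q) = 28*(495 - 368) = 28*127 = 3556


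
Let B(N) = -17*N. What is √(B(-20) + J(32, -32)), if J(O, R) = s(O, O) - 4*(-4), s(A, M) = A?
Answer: 2*√97 ≈ 19.698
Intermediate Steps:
J(O, R) = 16 + O (J(O, R) = O - 4*(-4) = O + 16 = 16 + O)
√(B(-20) + J(32, -32)) = √(-17*(-20) + (16 + 32)) = √(340 + 48) = √388 = 2*√97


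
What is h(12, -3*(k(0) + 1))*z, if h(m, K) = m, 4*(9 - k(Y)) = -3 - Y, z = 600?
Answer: 7200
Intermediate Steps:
k(Y) = 39/4 + Y/4 (k(Y) = 9 - (-3 - Y)/4 = 9 + (¾ + Y/4) = 39/4 + Y/4)
h(12, -3*(k(0) + 1))*z = 12*600 = 7200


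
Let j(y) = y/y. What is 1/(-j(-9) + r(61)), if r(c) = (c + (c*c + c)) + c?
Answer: 1/3903 ≈ 0.00025621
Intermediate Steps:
j(y) = 1
r(c) = c² + 3*c (r(c) = (c + (c² + c)) + c = (c + (c + c²)) + c = (c² + 2*c) + c = c² + 3*c)
1/(-j(-9) + r(61)) = 1/(-1*1 + 61*(3 + 61)) = 1/(-1 + 61*64) = 1/(-1 + 3904) = 1/3903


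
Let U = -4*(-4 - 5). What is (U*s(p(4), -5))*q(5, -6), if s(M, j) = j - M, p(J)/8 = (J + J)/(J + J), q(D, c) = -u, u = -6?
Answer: -2808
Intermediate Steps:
q(D, c) = 6 (q(D, c) = -1*(-6) = 6)
p(J) = 8 (p(J) = 8*((J + J)/(J + J)) = 8*((2*J)/((2*J))) = 8*((2*J)*(1/(2*J))) = 8*1 = 8)
U = 36 (U = -4*(-9) = 36)
(U*s(p(4), -5))*q(5, -6) = (36*(-5 - 1*8))*6 = (36*(-5 - 8))*6 = (36*(-13))*6 = -468*6 = -2808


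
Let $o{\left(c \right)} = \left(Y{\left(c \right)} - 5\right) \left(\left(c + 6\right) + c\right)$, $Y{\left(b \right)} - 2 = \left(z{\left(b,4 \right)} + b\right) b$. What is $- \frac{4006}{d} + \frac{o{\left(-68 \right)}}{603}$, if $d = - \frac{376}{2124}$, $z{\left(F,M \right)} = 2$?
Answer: $\frac{204647743}{9447} \approx 21663.0$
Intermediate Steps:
$d = - \frac{94}{531}$ ($d = \left(-376\right) \frac{1}{2124} = - \frac{94}{531} \approx -0.17702$)
$Y{\left(b \right)} = 2 + b \left(2 + b\right)$ ($Y{\left(b \right)} = 2 + \left(2 + b\right) b = 2 + b \left(2 + b\right)$)
$o{\left(c \right)} = \left(6 + 2 c\right) \left(-3 + c^{2} + 2 c\right)$ ($o{\left(c \right)} = \left(\left(2 + c^{2} + 2 c\right) - 5\right) \left(\left(c + 6\right) + c\right) = \left(-3 + c^{2} + 2 c\right) \left(\left(6 + c\right) + c\right) = \left(-3 + c^{2} + 2 c\right) \left(6 + 2 c\right) = \left(6 + 2 c\right) \left(-3 + c^{2} + 2 c\right)$)
$- \frac{4006}{d} + \frac{o{\left(-68 \right)}}{603} = - \frac{4006}{- \frac{94}{531}} + \frac{-18 + 2 \left(-68\right)^{3} + 6 \left(-68\right) + 10 \left(-68\right)^{2}}{603} = \left(-4006\right) \left(- \frac{531}{94}\right) + \left(-18 + 2 \left(-314432\right) - 408 + 10 \cdot 4624\right) \frac{1}{603} = \frac{1063593}{47} + \left(-18 - 628864 - 408 + 46240\right) \frac{1}{603} = \frac{1063593}{47} - \frac{194350}{201} = \frac{204647743}{9447}$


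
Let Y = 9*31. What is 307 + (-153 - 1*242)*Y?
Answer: -109898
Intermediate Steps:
Y = 279
307 + (-153 - 1*242)*Y = 307 + (-153 - 1*242)*279 = 307 + (-153 - 242)*279 = 307 - 395*279 = 307 - 110205 = -109898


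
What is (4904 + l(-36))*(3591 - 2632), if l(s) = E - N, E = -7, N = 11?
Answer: 4685674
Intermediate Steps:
l(s) = -18 (l(s) = -7 - 1*11 = -7 - 11 = -18)
(4904 + l(-36))*(3591 - 2632) = (4904 - 18)*(3591 - 2632) = 4886*959 = 4685674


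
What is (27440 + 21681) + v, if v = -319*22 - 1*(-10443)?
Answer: 52546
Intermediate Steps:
v = 3425 (v = -7018 + 10443 = 3425)
(27440 + 21681) + v = (27440 + 21681) + 3425 = 49121 + 3425 = 52546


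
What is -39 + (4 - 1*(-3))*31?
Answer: 178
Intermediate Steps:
-39 + (4 - 1*(-3))*31 = -39 + (4 + 3)*31 = -39 + 7*31 = -39 + 217 = 178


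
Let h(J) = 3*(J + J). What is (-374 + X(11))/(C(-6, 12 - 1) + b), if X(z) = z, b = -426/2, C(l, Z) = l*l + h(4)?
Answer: 121/51 ≈ 2.3725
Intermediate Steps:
h(J) = 6*J (h(J) = 3*(2*J) = 6*J)
C(l, Z) = 24 + l**2 (C(l, Z) = l*l + 6*4 = l**2 + 24 = 24 + l**2)
b = -213 (b = -426*1/2 = -213)
(-374 + X(11))/(C(-6, 12 - 1) + b) = (-374 + 11)/((24 + (-6)**2) - 213) = -363/((24 + 36) - 213) = -363/(60 - 213) = -363/(-153) = -363*(-1/153) = 121/51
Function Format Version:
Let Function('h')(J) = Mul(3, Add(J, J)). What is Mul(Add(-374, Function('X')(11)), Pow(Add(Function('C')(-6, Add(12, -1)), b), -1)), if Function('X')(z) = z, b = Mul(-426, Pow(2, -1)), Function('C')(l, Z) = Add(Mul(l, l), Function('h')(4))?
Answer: Rational(121, 51) ≈ 2.3725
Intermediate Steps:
Function('h')(J) = Mul(6, J) (Function('h')(J) = Mul(3, Mul(2, J)) = Mul(6, J))
Function('C')(l, Z) = Add(24, Pow(l, 2)) (Function('C')(l, Z) = Add(Mul(l, l), Mul(6, 4)) = Add(Pow(l, 2), 24) = Add(24, Pow(l, 2)))
b = -213 (b = Mul(-426, Rational(1, 2)) = -213)
Mul(Add(-374, Function('X')(11)), Pow(Add(Function('C')(-6, Add(12, -1)), b), -1)) = Mul(Add(-374, 11), Pow(Add(Add(24, Pow(-6, 2)), -213), -1)) = Mul(-363, Pow(Add(Add(24, 36), -213), -1)) = Mul(-363, Pow(Add(60, -213), -1)) = Mul(-363, Pow(-153, -1)) = Mul(-363, Rational(-1, 153)) = Rational(121, 51)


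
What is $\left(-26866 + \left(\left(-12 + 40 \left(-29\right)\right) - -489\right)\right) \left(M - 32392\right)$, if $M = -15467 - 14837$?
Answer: $1727212104$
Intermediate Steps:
$M = -30304$ ($M = -15467 - 14837 = -30304$)
$\left(-26866 + \left(\left(-12 + 40 \left(-29\right)\right) - -489\right)\right) \left(M - 32392\right) = \left(-26866 + \left(\left(-12 + 40 \left(-29\right)\right) - -489\right)\right) \left(-30304 - 32392\right) = \left(-26866 + \left(\left(-12 - 1160\right) + 489\right)\right) \left(-62696\right) = \left(-26866 + \left(-1172 + 489\right)\right) \left(-62696\right) = \left(-26866 - 683\right) \left(-62696\right) = \left(-27549\right) \left(-62696\right) = 1727212104$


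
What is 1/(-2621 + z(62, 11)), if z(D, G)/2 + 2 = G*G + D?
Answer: -1/2259 ≈ -0.00044267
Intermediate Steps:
z(D, G) = -4 + 2*D + 2*G² (z(D, G) = -4 + 2*(G*G + D) = -4 + 2*(G² + D) = -4 + 2*(D + G²) = -4 + (2*D + 2*G²) = -4 + 2*D + 2*G²)
1/(-2621 + z(62, 11)) = 1/(-2621 + (-4 + 2*62 + 2*11²)) = 1/(-2621 + (-4 + 124 + 2*121)) = 1/(-2621 + (-4 + 124 + 242)) = 1/(-2621 + 362) = 1/(-2259) = -1/2259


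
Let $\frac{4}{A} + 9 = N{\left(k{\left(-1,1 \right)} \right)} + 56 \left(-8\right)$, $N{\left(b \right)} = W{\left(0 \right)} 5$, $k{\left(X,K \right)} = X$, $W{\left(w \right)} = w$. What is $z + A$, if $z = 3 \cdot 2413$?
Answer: $\frac{3308219}{457} \approx 7239.0$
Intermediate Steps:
$z = 7239$
$N{\left(b \right)} = 0$ ($N{\left(b \right)} = 0 \cdot 5 = 0$)
$A = - \frac{4}{457}$ ($A = \frac{4}{-9 + \left(0 + 56 \left(-8\right)\right)} = \frac{4}{-9 + \left(0 - 448\right)} = \frac{4}{-9 - 448} = \frac{4}{-457} = 4 \left(- \frac{1}{457}\right) = - \frac{4}{457} \approx -0.0087527$)
$z + A = 7239 - \frac{4}{457} = \frac{3308219}{457}$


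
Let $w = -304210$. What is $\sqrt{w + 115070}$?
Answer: $14 i \sqrt{965} \approx 434.9 i$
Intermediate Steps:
$\sqrt{w + 115070} = \sqrt{-304210 + 115070} = \sqrt{-189140} = 14 i \sqrt{965}$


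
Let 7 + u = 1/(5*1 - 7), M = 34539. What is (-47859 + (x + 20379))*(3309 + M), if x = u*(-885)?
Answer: -788846940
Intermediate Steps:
u = -15/2 (u = -7 + 1/(5*1 - 7) = -7 + 1/(5 - 7) = -7 + 1/(-2) = -7 - ½ = -15/2 ≈ -7.5000)
x = 13275/2 (x = -15/2*(-885) = 13275/2 ≈ 6637.5)
(-47859 + (x + 20379))*(3309 + M) = (-47859 + (13275/2 + 20379))*(3309 + 34539) = (-47859 + 54033/2)*37848 = -41685/2*37848 = -788846940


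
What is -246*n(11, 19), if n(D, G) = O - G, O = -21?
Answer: 9840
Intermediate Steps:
n(D, G) = -21 - G
-246*n(11, 19) = -246*(-21 - 1*19) = -246*(-21 - 19) = -246*(-40) = 9840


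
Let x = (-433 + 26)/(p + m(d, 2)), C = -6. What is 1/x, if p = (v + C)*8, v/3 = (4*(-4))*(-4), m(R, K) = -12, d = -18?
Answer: -1476/407 ≈ -3.6265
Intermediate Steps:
v = 192 (v = 3*((4*(-4))*(-4)) = 3*(-16*(-4)) = 3*64 = 192)
p = 1488 (p = (192 - 6)*8 = 186*8 = 1488)
x = -407/1476 (x = (-433 + 26)/(1488 - 12) = -407/1476 ≈ -0.27575)
1/x = 1/(-407/1476) = -1476/407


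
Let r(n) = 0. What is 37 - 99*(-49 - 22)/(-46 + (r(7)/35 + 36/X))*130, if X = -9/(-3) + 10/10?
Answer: -912401/37 ≈ -24660.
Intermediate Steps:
X = 4 (X = -9*(-1/3) + 10*(1/10) = 3 + 1 = 4)
37 - 99*(-49 - 22)/(-46 + (r(7)/35 + 36/X))*130 = 37 - 99*(-49 - 22)/(-46 + (0/35 + 36/4))*130 = 37 - 99*(-71/(-46 + (0*(1/35) + 36*(1/4))))*130 = 37 - 99*(-71/(-46 + (0 + 9)))*130 = 37 - 99*(-71/(-46 + 9))*130 = 37 - 99/((-37*(-1/71)))*130 = 37 - 99/37/71*130 = 37 - 99*71/37*130 = 37 - 7029/37*130 = 37 - 913770/37 = -912401/37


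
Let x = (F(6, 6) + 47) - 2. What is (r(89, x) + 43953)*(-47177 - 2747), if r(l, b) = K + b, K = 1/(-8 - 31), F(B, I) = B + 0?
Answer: -85677322220/39 ≈ -2.1969e+9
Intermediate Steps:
F(B, I) = B
K = -1/39 (K = 1/(-39) = -1/39 ≈ -0.025641)
x = 51 (x = (6 + 47) - 2 = 53 - 2 = 51)
r(l, b) = -1/39 + b
(r(89, x) + 43953)*(-47177 - 2747) = ((-1/39 + 51) + 43953)*(-47177 - 2747) = (1988/39 + 43953)*(-49924) = (1716155/39)*(-49924) = -85677322220/39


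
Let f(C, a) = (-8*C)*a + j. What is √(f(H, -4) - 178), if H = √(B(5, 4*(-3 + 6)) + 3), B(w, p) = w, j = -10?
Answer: 2*√(-47 + 16*√2) ≈ 9.8737*I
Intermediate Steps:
H = 2*√2 (H = √(5 + 3) = √8 = 2*√2 ≈ 2.8284)
f(C, a) = -10 - 8*C*a (f(C, a) = (-8*C)*a - 10 = -8*C*a - 10 = -10 - 8*C*a)
√(f(H, -4) - 178) = √((-10 - 8*2*√2*(-4)) - 178) = √((-10 + 64*√2) - 178) = √(-188 + 64*√2)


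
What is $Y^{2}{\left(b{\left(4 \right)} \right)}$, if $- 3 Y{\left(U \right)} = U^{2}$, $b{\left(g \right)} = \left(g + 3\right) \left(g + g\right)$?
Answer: $\frac{9834496}{9} \approx 1.0927 \cdot 10^{6}$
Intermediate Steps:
$b{\left(g \right)} = 2 g \left(3 + g\right)$ ($b{\left(g \right)} = \left(3 + g\right) 2 g = 2 g \left(3 + g\right)$)
$Y{\left(U \right)} = - \frac{U^{2}}{3}$
$Y^{2}{\left(b{\left(4 \right)} \right)} = \left(- \frac{\left(2 \cdot 4 \left(3 + 4\right)\right)^{2}}{3}\right)^{2} = \left(- \frac{\left(2 \cdot 4 \cdot 7\right)^{2}}{3}\right)^{2} = \left(- \frac{56^{2}}{3}\right)^{2} = \left(\left(- \frac{1}{3}\right) 3136\right)^{2} = \left(- \frac{3136}{3}\right)^{2} = \frac{9834496}{9}$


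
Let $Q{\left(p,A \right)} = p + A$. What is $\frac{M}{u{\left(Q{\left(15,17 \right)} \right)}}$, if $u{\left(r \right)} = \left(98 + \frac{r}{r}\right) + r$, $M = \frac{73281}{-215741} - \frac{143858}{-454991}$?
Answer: $- \frac{2306126693}{12858987946361} \approx -0.00017934$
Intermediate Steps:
$Q{\left(p,A \right)} = A + p$
$M = - \frac{2306126693}{98160213331}$ ($M = 73281 \left(- \frac{1}{215741}\right) - - \frac{143858}{454991} = - \frac{73281}{215741} + \frac{143858}{454991} = - \frac{2306126693}{98160213331} \approx -0.023493$)
$u{\left(r \right)} = 99 + r$ ($u{\left(r \right)} = \left(98 + 1\right) + r = 99 + r$)
$\frac{M}{u{\left(Q{\left(15,17 \right)} \right)}} = - \frac{2306126693}{98160213331 \left(99 + \left(17 + 15\right)\right)} = - \frac{2306126693}{98160213331 \left(99 + 32\right)} = - \frac{2306126693}{98160213331 \cdot 131} = \left(- \frac{2306126693}{98160213331}\right) \frac{1}{131} = - \frac{2306126693}{12858987946361}$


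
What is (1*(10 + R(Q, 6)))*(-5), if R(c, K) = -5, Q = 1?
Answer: -25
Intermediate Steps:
(1*(10 + R(Q, 6)))*(-5) = (1*(10 - 5))*(-5) = (1*5)*(-5) = 5*(-5) = -25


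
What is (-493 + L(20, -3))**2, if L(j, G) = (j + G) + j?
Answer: 207936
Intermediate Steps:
L(j, G) = G + 2*j (L(j, G) = (G + j) + j = G + 2*j)
(-493 + L(20, -3))**2 = (-493 + (-3 + 2*20))**2 = (-493 + (-3 + 40))**2 = (-493 + 37)**2 = (-456)**2 = 207936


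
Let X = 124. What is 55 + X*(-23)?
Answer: -2797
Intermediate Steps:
55 + X*(-23) = 55 + 124*(-23) = 55 - 2852 = -2797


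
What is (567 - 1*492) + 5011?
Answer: 5086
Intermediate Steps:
(567 - 1*492) + 5011 = (567 - 492) + 5011 = 75 + 5011 = 5086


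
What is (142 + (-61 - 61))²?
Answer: 400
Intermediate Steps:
(142 + (-61 - 61))² = (142 - 122)² = 20² = 400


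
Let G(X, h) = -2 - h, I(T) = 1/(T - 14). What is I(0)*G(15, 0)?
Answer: ⅐ ≈ 0.14286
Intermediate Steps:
I(T) = 1/(-14 + T)
I(0)*G(15, 0) = (-2 - 1*0)/(-14 + 0) = (-2 + 0)/(-14) = -1/14*(-2) = ⅐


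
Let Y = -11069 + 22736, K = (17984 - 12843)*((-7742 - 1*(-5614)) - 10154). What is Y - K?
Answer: 63153429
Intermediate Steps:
K = -63141762 (K = 5141*((-7742 + 5614) - 10154) = 5141*(-2128 - 10154) = 5141*(-12282) = -63141762)
Y = 11667
Y - K = 11667 - 1*(-63141762) = 11667 + 63141762 = 63153429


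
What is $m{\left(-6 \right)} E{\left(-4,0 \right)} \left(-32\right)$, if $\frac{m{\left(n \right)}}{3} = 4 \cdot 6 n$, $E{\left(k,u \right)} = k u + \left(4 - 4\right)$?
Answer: $0$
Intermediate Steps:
$E{\left(k,u \right)} = k u$ ($E{\left(k,u \right)} = k u + 0 = k u$)
$m{\left(n \right)} = 72 n$ ($m{\left(n \right)} = 3 \cdot 4 \cdot 6 n = 3 \cdot 24 n = 72 n$)
$m{\left(-6 \right)} E{\left(-4,0 \right)} \left(-32\right) = 72 \left(-6\right) \left(\left(-4\right) 0\right) \left(-32\right) = \left(-432\right) 0 \left(-32\right) = 0 \left(-32\right) = 0$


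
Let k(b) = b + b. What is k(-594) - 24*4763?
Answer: -115500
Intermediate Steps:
k(b) = 2*b
k(-594) - 24*4763 = 2*(-594) - 24*4763 = -1188 - 114312 = -115500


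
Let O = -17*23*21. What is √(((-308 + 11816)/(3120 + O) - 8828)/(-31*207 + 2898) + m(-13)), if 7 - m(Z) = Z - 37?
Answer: √235800445146681/1990581 ≈ 7.7142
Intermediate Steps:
O = -8211 (O = -391*21 = -8211)
m(Z) = 44 - Z (m(Z) = 7 - (Z - 37) = 7 - (-37 + Z) = 7 + (37 - Z) = 44 - Z)
√(((-308 + 11816)/(3120 + O) - 8828)/(-31*207 + 2898) + m(-13)) = √(((-308 + 11816)/(3120 - 8211) - 8828)/(-31*207 + 2898) + (44 - 1*(-13))) = √((11508/(-5091) - 8828)/(-6417 + 2898) + (44 + 13)) = √((11508*(-1/5091) - 8828)/(-3519) + 57) = √((-3836/1697 - 8828)*(-1/3519) + 57) = √(-14984952/1697*(-1/3519) + 57) = √(4994984/1990581 + 57) = √(118458101/1990581) = √235800445146681/1990581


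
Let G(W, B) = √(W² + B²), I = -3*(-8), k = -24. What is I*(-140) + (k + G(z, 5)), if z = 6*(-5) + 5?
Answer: -3384 + 5*√26 ≈ -3358.5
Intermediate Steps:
I = 24
z = -25 (z = -30 + 5 = -25)
G(W, B) = √(B² + W²)
I*(-140) + (k + G(z, 5)) = 24*(-140) + (-24 + √(5² + (-25)²)) = -3360 + (-24 + √(25 + 625)) = -3360 + (-24 + √650) = -3360 + (-24 + 5*√26) = -3384 + 5*√26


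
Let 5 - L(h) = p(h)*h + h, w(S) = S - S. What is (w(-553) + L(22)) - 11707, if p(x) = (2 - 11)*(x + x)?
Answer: -3012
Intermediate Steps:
p(x) = -18*x
w(S) = 0
L(h) = 5 - h + 18*h² (L(h) = 5 - ((-18*h)*h + h) = 5 - (-18*h² + h) = 5 - (h - 18*h²) = 5 + (-h + 18*h²) = 5 - h + 18*h²)
(w(-553) + L(22)) - 11707 = (0 + (5 - 1*22 + 18*22²)) - 11707 = (0 + (5 - 22 + 18*484)) - 11707 = (0 + (5 - 22 + 8712)) - 11707 = (0 + 8695) - 11707 = 8695 - 11707 = -3012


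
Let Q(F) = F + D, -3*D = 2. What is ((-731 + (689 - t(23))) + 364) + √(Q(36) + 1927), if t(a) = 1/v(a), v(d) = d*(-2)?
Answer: 14813/46 + 29*√21/3 ≈ 366.32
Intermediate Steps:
D = -⅔ (D = -⅓*2 = -⅔ ≈ -0.66667)
v(d) = -2*d
t(a) = -1/(2*a) (t(a) = 1/(-2*a) = -1/(2*a))
Q(F) = -⅔ + F (Q(F) = F - ⅔ = -⅔ + F)
((-731 + (689 - t(23))) + 364) + √(Q(36) + 1927) = ((-731 + (689 - (-1)/(2*23))) + 364) + √((-⅔ + 36) + 1927) = ((-731 + (689 - (-1)/(2*23))) + 364) + √(106/3 + 1927) = ((-731 + (689 - 1*(-1/46))) + 364) + √(5887/3) = ((-731 + (689 + 1/46)) + 364) + 29*√21/3 = ((-731 + 31695/46) + 364) + 29*√21/3 = (-1931/46 + 364) + 29*√21/3 = 14813/46 + 29*√21/3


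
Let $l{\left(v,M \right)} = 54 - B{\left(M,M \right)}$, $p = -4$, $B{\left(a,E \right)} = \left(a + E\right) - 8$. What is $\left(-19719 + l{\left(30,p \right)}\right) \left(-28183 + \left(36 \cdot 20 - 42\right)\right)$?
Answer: $540445745$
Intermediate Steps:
$B{\left(a,E \right)} = -8 + E + a$ ($B{\left(a,E \right)} = \left(E + a\right) - 8 = -8 + E + a$)
$l{\left(v,M \right)} = 62 - 2 M$ ($l{\left(v,M \right)} = 54 - \left(-8 + M + M\right) = 54 - \left(-8 + 2 M\right) = 62 - 2 M$)
$\left(-19719 + l{\left(30,p \right)}\right) \left(-28183 + \left(36 \cdot 20 - 42\right)\right) = \left(-19719 + \left(62 - -8\right)\right) \left(-28183 + \left(36 \cdot 20 - 42\right)\right) = \left(-19719 + \left(62 + 8\right)\right) \left(-28183 + \left(720 - 42\right)\right) = \left(-19719 + 70\right) \left(-28183 + 678\right) = \left(-19649\right) \left(-27505\right) = 540445745$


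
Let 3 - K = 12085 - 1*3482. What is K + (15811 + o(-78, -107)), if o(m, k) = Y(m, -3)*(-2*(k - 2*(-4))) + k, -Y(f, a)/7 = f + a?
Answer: 119370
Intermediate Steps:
K = -8600 (K = 3 - (12085 - 1*3482) = 3 - (12085 - 3482) = 3 - 1*8603 = 3 - 8603 = -8600)
Y(f, a) = -7*a - 7*f (Y(f, a) = -7*(f + a) = -7*(a + f) = -7*a - 7*f)
o(m, k) = k + (-16 - 2*k)*(21 - 7*m) (o(m, k) = (-7*(-3) - 7*m)*(-2*(k - 2*(-4))) + k = (21 - 7*m)*(-2*(k + 8)) + k = (21 - 7*m)*(-2*(8 + k)) + k = (21 - 7*m)*(-16 - 2*k) + k = (-16 - 2*k)*(21 - 7*m) + k = k + (-16 - 2*k)*(21 - 7*m))
K + (15811 + o(-78, -107)) = -8600 + (15811 + (-336 - 107 + 112*(-78) + 14*(-107)*(-3 - 78))) = -8600 + (15811 + (-336 - 107 - 8736 + 14*(-107)*(-81))) = -8600 + (15811 + (-336 - 107 - 8736 + 121338)) = -8600 + (15811 + 112159) = -8600 + 127970 = 119370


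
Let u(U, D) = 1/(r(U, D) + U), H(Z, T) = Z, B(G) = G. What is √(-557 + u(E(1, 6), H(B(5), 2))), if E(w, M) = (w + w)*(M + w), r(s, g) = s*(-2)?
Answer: I*√109186/14 ≈ 23.602*I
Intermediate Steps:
r(s, g) = -2*s
E(w, M) = 2*w*(M + w) (E(w, M) = (2*w)*(M + w) = 2*w*(M + w))
u(U, D) = -1/U (u(U, D) = 1/(-2*U + U) = 1/(-U) = -1/U)
√(-557 + u(E(1, 6), H(B(5), 2))) = √(-557 - 1/(2*1*(6 + 1))) = √(-557 - 1/(2*1*7)) = √(-557 - 1/14) = √(-7799/14) = I*√109186/14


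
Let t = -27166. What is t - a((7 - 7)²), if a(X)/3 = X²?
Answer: -27166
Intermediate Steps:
a(X) = 3*X²
t - a((7 - 7)²) = -27166 - 3*((7 - 7)²)² = -27166 - 3*(0²)² = -27166 - 3*0² = -27166 - 3*0 = -27166 - 1*0 = -27166 + 0 = -27166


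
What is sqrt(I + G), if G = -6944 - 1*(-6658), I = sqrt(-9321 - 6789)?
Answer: sqrt(-286 + 3*I*sqrt(1790)) ≈ 3.6674 + 17.305*I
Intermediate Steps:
I = 3*I*sqrt(1790) (I = sqrt(-16110) = 3*I*sqrt(1790) ≈ 126.93*I)
G = -286 (G = -6944 + 6658 = -286)
sqrt(I + G) = sqrt(3*I*sqrt(1790) - 286) = sqrt(-286 + 3*I*sqrt(1790))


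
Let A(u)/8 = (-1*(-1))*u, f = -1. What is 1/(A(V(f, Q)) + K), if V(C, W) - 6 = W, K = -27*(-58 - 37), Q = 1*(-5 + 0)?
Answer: 1/2573 ≈ 0.00038865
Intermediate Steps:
Q = -5 (Q = 1*(-5) = -5)
K = 2565 (K = -27*(-95) = 2565)
V(C, W) = 6 + W
A(u) = 8*u (A(u) = 8*((-1*(-1))*u) = 8*(1*u) = 8*u)
1/(A(V(f, Q)) + K) = 1/(8*(6 - 5) + 2565) = 1/(8*1 + 2565) = 1/(8 + 2565) = 1/2573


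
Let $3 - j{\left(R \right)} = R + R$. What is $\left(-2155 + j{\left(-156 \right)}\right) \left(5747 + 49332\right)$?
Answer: $-101345360$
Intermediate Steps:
$j{\left(R \right)} = 3 - 2 R$ ($j{\left(R \right)} = 3 - \left(R + R\right) = 3 - 2 R$)
$\left(-2155 + j{\left(-156 \right)}\right) \left(5747 + 49332\right) = \left(-2155 + \left(3 - -312\right)\right) \left(5747 + 49332\right) = \left(-2155 + \left(3 + 312\right)\right) 55079 = \left(-2155 + 315\right) 55079 = \left(-1840\right) 55079 = -101345360$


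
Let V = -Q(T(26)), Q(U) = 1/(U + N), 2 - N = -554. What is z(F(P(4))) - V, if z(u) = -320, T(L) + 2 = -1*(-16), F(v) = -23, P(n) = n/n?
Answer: -182399/570 ≈ -320.00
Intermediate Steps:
P(n) = 1
N = 556 (N = 2 - 1*(-554) = 2 + 554 = 556)
T(L) = 14 (T(L) = -2 - 1*(-16) = -2 + 16 = 14)
Q(U) = 1/(556 + U) (Q(U) = 1/(U + 556) = 1/(556 + U))
V = -1/570 (V = -1/(556 + 14) = -1/570 ≈ -0.0017544)
z(F(P(4))) - V = -320 - 1*(-1/570) = -320 + 1/570 = -182399/570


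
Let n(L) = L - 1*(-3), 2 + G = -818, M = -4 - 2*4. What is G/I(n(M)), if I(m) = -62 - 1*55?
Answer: 820/117 ≈ 7.0085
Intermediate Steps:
M = -12 (M = -4 - 8 = -12)
G = -820 (G = -2 - 818 = -820)
n(L) = 3 + L (n(L) = L + 3 = 3 + L)
I(m) = -117 (I(m) = -62 - 55 = -117)
G/I(n(M)) = -820/(-117) = -820*(-1/117) = 820/117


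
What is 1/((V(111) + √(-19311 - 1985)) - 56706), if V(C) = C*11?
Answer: -55485/3078606521 - 44*I*√11/3078606521 ≈ -1.8023e-5 - 4.7402e-8*I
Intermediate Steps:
V(C) = 11*C
1/((V(111) + √(-19311 - 1985)) - 56706) = 1/((11*111 + √(-19311 - 1985)) - 56706) = 1/((1221 + √(-21296)) - 56706) = 1/((1221 + 44*I*√11) - 56706) = 1/(-55485 + 44*I*√11)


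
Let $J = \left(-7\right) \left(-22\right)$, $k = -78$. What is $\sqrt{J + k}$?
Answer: $2 \sqrt{19} \approx 8.7178$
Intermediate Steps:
$J = 154$
$\sqrt{J + k} = \sqrt{154 - 78} = \sqrt{76} = 2 \sqrt{19}$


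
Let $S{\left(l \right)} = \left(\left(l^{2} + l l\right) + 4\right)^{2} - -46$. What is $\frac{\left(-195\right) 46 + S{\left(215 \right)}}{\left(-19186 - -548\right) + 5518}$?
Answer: $- \frac{1068466649}{1640} \approx -6.515 \cdot 10^{5}$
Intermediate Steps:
$S{\left(l \right)} = 46 + \left(4 + 2 l^{2}\right)^{2}$ ($S{\left(l \right)} = \left(\left(l^{2} + l^{2}\right) + 4\right)^{2} + 46 = \left(2 l^{2} + 4\right)^{2} + 46 = \left(4 + 2 l^{2}\right)^{2} + 46 = 46 + \left(4 + 2 l^{2}\right)^{2}$)
$\frac{\left(-195\right) 46 + S{\left(215 \right)}}{\left(-19186 - -548\right) + 5518} = \frac{\left(-195\right) 46 + \left(46 + 4 \left(2 + 215^{2}\right)^{2}\right)}{\left(-19186 - -548\right) + 5518} = \frac{-8970 + \left(46 + 4 \left(2 + 46225\right)^{2}\right)}{\left(-19186 + 548\right) + 5518} = \frac{-8970 + \left(46 + 4 \cdot 46227^{2}\right)}{-18638 + 5518} = \frac{-8970 + \left(46 + 4 \cdot 2136935529\right)}{-13120} = \left(-8970 + \left(46 + 8547742116\right)\right) \left(- \frac{1}{13120}\right) = \left(-8970 + 8547742162\right) \left(- \frac{1}{13120}\right) = 8547733192 \left(- \frac{1}{13120}\right) = - \frac{1068466649}{1640}$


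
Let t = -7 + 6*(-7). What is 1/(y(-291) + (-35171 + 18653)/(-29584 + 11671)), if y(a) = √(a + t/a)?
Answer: 4783505433/1513096602994 - 35652841*I*√6156978/1513096602994 ≈ 0.0031614 - 0.058467*I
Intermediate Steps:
t = -49 (t = -7 - 42 = -49)
y(a) = √(a - 49/a)
1/(y(-291) + (-35171 + 18653)/(-29584 + 11671)) = 1/(√(-291 - 49/(-291)) + (-35171 + 18653)/(-29584 + 11671)) = 1/(√(-291 - 49*(-1/291)) - 16518/(-17913)) = 1/(√(-291 + 49/291) - 16518*(-1/17913)) = 1/(√(-84632/291) + 5506/5971) = 1/(2*I*√6156978/291 + 5506/5971) = 1/(5506/5971 + 2*I*√6156978/291)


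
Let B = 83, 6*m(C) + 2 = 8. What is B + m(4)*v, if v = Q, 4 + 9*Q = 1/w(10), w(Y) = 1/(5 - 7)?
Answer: 247/3 ≈ 82.333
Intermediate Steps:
w(Y) = -½ (w(Y) = 1/(-2) = -½)
m(C) = 1 (m(C) = -⅓ + (⅙)*8 = -⅓ + 4/3 = 1)
Q = -⅔ (Q = -4/9 + 1/(9*(-½)) = -4/9 + (⅑)*(-2) = -4/9 - 2/9 = -⅔ ≈ -0.66667)
v = -⅔ ≈ -0.66667
B + m(4)*v = 83 + 1*(-⅔) = 83 - ⅔ = 247/3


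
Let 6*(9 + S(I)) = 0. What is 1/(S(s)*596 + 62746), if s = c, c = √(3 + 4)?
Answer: 1/57382 ≈ 1.7427e-5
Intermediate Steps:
c = √7 ≈ 2.6458
s = √7 ≈ 2.6458
S(I) = -9 (S(I) = -9 + (⅙)*0 = -9 + 0 = -9)
1/(S(s)*596 + 62746) = 1/(-9*596 + 62746) = 1/(-5364 + 62746) = 1/57382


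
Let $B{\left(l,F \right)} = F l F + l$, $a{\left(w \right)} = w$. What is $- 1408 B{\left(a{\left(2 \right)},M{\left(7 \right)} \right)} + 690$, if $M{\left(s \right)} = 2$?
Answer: $-13390$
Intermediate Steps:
$B{\left(l,F \right)} = l + l F^{2}$ ($B{\left(l,F \right)} = l F^{2} + l = l + l F^{2}$)
$- 1408 B{\left(a{\left(2 \right)},M{\left(7 \right)} \right)} + 690 = - 1408 \cdot 2 \left(1 + 2^{2}\right) + 690 = - 1408 \cdot 2 \left(1 + 4\right) + 690 = - 1408 \cdot 2 \cdot 5 + 690 = \left(-1408\right) 10 + 690 = -14080 + 690 = -13390$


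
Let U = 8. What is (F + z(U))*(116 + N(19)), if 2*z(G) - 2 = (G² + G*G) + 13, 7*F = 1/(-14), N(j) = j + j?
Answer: 77066/7 ≈ 11009.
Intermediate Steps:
N(j) = 2*j
F = -1/98 (F = (⅐)/(-14) = (⅐)*(-1/14) = -1/98 ≈ -0.010204)
z(G) = 15/2 + G² (z(G) = 1 + ((G² + G*G) + 13)/2 = 1 + ((G² + G²) + 13)/2 = 1 + (2*G² + 13)/2 = 1 + (13 + 2*G²)/2 = 1 + (13/2 + G²) = 15/2 + G²)
(F + z(U))*(116 + N(19)) = (-1/98 + (15/2 + 8²))*(116 + 2*19) = (-1/98 + (15/2 + 64))*(116 + 38) = (-1/98 + 143/2)*154 = (3503/49)*154 = 77066/7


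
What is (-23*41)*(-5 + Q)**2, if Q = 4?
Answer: -943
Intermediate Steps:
(-23*41)*(-5 + Q)**2 = (-23*41)*(-5 + 4)**2 = -943*(-1)**2 = -943*1 = -943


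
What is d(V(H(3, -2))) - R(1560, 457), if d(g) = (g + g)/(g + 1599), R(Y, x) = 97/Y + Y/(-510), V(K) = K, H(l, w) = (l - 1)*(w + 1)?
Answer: 126809107/42352440 ≈ 2.9941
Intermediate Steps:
H(l, w) = (1 + w)*(-1 + l) (H(l, w) = (-1 + l)*(1 + w) = (1 + w)*(-1 + l))
R(Y, x) = 97/Y - Y/510 (R(Y, x) = 97/Y + Y*(-1/510) = 97/Y - Y/510)
d(g) = 2*g/(1599 + g) (d(g) = (2*g)/(1599 + g) = 2*g/(1599 + g))
d(V(H(3, -2))) - R(1560, 457) = 2*(-1 + 3 - 1*(-2) + 3*(-2))/(1599 + (-1 + 3 - 1*(-2) + 3*(-2))) - (97/1560 - 1/510*1560) = 2*(-1 + 3 + 2 - 6)/(1599 + (-1 + 3 + 2 - 6)) - (97*(1/1560) - 52/17) = 2*(-2)/(1599 - 2) - (97/1560 - 52/17) = 2*(-2)/1597 - 1*(-79471/26520) = 2*(-2)*(1/1597) + 79471/26520 = -4/1597 + 79471/26520 = 126809107/42352440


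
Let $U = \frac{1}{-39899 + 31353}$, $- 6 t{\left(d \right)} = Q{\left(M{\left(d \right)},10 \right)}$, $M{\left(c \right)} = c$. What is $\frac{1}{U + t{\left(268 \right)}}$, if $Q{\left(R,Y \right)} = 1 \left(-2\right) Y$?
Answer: $\frac{25638}{85457} \approx 0.30001$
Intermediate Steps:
$Q{\left(R,Y \right)} = - 2 Y$
$t{\left(d \right)} = \frac{10}{3}$ ($t{\left(d \right)} = - \frac{\left(-2\right) 10}{6} = \left(- \frac{1}{6}\right) \left(-20\right) = \frac{10}{3}$)
$U = - \frac{1}{8546}$ ($U = \frac{1}{-8546} = - \frac{1}{8546} \approx -0.00011701$)
$\frac{1}{U + t{\left(268 \right)}} = \frac{1}{- \frac{1}{8546} + \frac{10}{3}} = \frac{1}{\frac{85457}{25638}} = \frac{25638}{85457}$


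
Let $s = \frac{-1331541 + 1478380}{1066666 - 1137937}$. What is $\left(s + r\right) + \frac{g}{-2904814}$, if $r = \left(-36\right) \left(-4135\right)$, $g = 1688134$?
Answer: $\frac{15408894937860790}{103514499297} \approx 1.4886 \cdot 10^{5}$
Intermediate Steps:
$s = - \frac{146839}{71271}$ ($s = \frac{146839}{-71271} = 146839 \left(- \frac{1}{71271}\right) = - \frac{146839}{71271} \approx -2.0603$)
$r = 148860$
$\left(s + r\right) + \frac{g}{-2904814} = \left(- \frac{146839}{71271} + 148860\right) + \frac{1688134}{-2904814} = \frac{10609254221}{71271} + 1688134 \left(- \frac{1}{2904814}\right) = \frac{10609254221}{71271} - \frac{844067}{1452407} = \frac{15408894937860790}{103514499297}$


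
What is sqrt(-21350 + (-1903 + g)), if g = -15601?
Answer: I*sqrt(38854) ≈ 197.11*I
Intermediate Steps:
sqrt(-21350 + (-1903 + g)) = sqrt(-21350 + (-1903 - 15601)) = sqrt(-21350 - 17504) = sqrt(-38854) = I*sqrt(38854)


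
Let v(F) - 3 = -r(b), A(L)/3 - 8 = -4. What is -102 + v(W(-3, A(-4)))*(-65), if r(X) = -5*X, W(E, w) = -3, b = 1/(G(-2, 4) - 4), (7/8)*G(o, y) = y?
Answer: -3463/4 ≈ -865.75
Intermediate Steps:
G(o, y) = 8*y/7
A(L) = 12 (A(L) = 24 + 3*(-4) = 24 - 12 = 12)
b = 7/4 (b = 1/((8/7)*4 - 4) = 1/(32/7 - 4) = 1/(4/7) = 7/4 ≈ 1.7500)
v(F) = 47/4 (v(F) = 3 - (-5)*7/4 = 3 - 1*(-35/4) = 3 + 35/4 = 47/4)
-102 + v(W(-3, A(-4)))*(-65) = -102 + (47/4)*(-65) = -102 - 3055/4 = -3463/4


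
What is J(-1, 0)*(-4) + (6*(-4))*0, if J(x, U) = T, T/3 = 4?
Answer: -48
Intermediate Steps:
T = 12 (T = 3*4 = 12)
J(x, U) = 12
J(-1, 0)*(-4) + (6*(-4))*0 = 12*(-4) + (6*(-4))*0 = -48 - 24*0 = -48 + 0 = -48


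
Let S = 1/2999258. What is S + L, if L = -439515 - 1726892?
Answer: -6497613526005/2999258 ≈ -2.1664e+6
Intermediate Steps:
L = -2166407
S = 1/2999258 ≈ 3.3342e-7
S + L = 1/2999258 - 2166407 = -6497613526005/2999258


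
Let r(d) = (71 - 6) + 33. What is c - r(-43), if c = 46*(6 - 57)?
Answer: -2444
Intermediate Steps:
r(d) = 98 (r(d) = 65 + 33 = 98)
c = -2346 (c = 46*(-51) = -2346)
c - r(-43) = -2346 - 1*98 = -2346 - 98 = -2444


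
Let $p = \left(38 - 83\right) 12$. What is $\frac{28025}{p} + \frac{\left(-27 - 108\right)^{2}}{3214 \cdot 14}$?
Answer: $- \frac{31279285}{607446} \approx -51.493$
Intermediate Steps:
$p = -540$ ($p = \left(-45\right) 12 = -540$)
$\frac{28025}{p} + \frac{\left(-27 - 108\right)^{2}}{3214 \cdot 14} = \frac{28025}{-540} + \frac{\left(-27 - 108\right)^{2}}{3214 \cdot 14} = 28025 \left(- \frac{1}{540}\right) + \frac{\left(-135\right)^{2}}{44996} = - \frac{5605}{108} + 18225 \cdot \frac{1}{44996} = - \frac{5605}{108} + \frac{18225}{44996} = - \frac{31279285}{607446}$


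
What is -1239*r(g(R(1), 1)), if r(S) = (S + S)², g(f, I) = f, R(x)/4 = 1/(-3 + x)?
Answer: -19824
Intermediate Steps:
R(x) = 4/(-3 + x)
r(S) = 4*S² (r(S) = (2*S)² = 4*S²)
-1239*r(g(R(1), 1)) = -4956*(4/(-3 + 1))² = -4956*(4/(-2))² = -4956*(4*(-½))² = -4956*(-2)² = -4956*4 = -1239*16 = -19824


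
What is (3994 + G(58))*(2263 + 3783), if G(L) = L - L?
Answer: 24147724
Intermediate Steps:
G(L) = 0
(3994 + G(58))*(2263 + 3783) = (3994 + 0)*(2263 + 3783) = 3994*6046 = 24147724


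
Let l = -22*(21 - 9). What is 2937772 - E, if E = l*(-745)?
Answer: 2741092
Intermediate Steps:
l = -264 (l = -22*12 = -264)
E = 196680 (E = -264*(-745) = 196680)
2937772 - E = 2937772 - 1*196680 = 2937772 - 196680 = 2741092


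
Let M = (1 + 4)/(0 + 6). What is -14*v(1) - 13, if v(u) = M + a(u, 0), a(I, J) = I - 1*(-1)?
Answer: -158/3 ≈ -52.667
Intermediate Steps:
a(I, J) = 1 + I (a(I, J) = I + 1 = 1 + I)
M = ⅚ (M = 5/6 = 5*(⅙) = ⅚ ≈ 0.83333)
v(u) = 11/6 + u (v(u) = ⅚ + (1 + u) = 11/6 + u)
-14*v(1) - 13 = -14*(11/6 + 1) - 13 = -14*17/6 - 13 = -119/3 - 13 = -158/3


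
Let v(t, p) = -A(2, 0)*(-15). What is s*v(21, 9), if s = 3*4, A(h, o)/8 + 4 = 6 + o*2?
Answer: 2880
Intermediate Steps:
A(h, o) = 16 + 16*o (A(h, o) = -32 + 8*(6 + o*2) = -32 + 8*(6 + 2*o) = -32 + (48 + 16*o) = 16 + 16*o)
v(t, p) = 240 (v(t, p) = -(16 + 16*0)*(-15) = -(16 + 0)*(-15) = -16*(-15) = -1*(-240) = 240)
s = 12
s*v(21, 9) = 12*240 = 2880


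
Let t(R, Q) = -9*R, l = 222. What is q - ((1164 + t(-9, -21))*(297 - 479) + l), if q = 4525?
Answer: 230893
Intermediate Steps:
q - ((1164 + t(-9, -21))*(297 - 479) + l) = 4525 - ((1164 - 9*(-9))*(297 - 479) + 222) = 4525 - ((1164 + 81)*(-182) + 222) = 4525 - (1245*(-182) + 222) = 4525 - (-226590 + 222) = 4525 - 1*(-226368) = 4525 + 226368 = 230893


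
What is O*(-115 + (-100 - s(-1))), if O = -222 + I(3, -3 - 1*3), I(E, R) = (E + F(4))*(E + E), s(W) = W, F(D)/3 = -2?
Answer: 51360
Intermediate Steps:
F(D) = -6 (F(D) = 3*(-2) = -6)
I(E, R) = 2*E*(-6 + E) (I(E, R) = (E - 6)*(E + E) = (-6 + E)*(2*E) = 2*E*(-6 + E))
O = -240 (O = -222 + 2*3*(-6 + 3) = -222 + 2*3*(-3) = -222 - 18 = -240)
O*(-115 + (-100 - s(-1))) = -240*(-115 + (-100 - 1*(-1))) = -240*(-115 + (-100 + 1)) = -240*(-115 - 99) = -240*(-214) = 51360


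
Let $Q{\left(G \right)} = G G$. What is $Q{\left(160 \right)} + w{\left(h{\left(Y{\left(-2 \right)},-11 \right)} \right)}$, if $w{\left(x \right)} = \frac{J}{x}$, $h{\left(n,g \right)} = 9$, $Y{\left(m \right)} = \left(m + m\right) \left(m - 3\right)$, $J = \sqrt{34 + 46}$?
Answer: $25600 + \frac{4 \sqrt{5}}{9} \approx 25601.0$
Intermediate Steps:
$J = 4 \sqrt{5}$ ($J = \sqrt{80} = 4 \sqrt{5} \approx 8.9443$)
$Y{\left(m \right)} = 2 m \left(-3 + m\right)$
$w{\left(x \right)} = \frac{4 \sqrt{5}}{x}$
$Q{\left(G \right)} = G^{2}$
$Q{\left(160 \right)} + w{\left(h{\left(Y{\left(-2 \right)},-11 \right)} \right)} = 160^{2} + \frac{4 \sqrt{5}}{9} = 25600 + 4 \sqrt{5} \cdot \frac{1}{9} = 25600 + \frac{4 \sqrt{5}}{9}$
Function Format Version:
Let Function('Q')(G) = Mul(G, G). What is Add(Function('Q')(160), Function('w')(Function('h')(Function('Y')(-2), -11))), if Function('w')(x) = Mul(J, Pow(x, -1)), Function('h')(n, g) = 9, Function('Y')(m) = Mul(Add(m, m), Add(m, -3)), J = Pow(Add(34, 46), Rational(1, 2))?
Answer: Add(25600, Mul(Rational(4, 9), Pow(5, Rational(1, 2)))) ≈ 25601.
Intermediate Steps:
J = Mul(4, Pow(5, Rational(1, 2))) (J = Pow(80, Rational(1, 2)) = Mul(4, Pow(5, Rational(1, 2))) ≈ 8.9443)
Function('Y')(m) = Mul(2, m, Add(-3, m)) (Function('Y')(m) = Mul(Mul(2, m), Add(-3, m)) = Mul(2, m, Add(-3, m)))
Function('w')(x) = Mul(4, Pow(5, Rational(1, 2)), Pow(x, -1)) (Function('w')(x) = Mul(Mul(4, Pow(5, Rational(1, 2))), Pow(x, -1)) = Mul(4, Pow(5, Rational(1, 2)), Pow(x, -1)))
Function('Q')(G) = Pow(G, 2)
Add(Function('Q')(160), Function('w')(Function('h')(Function('Y')(-2), -11))) = Add(Pow(160, 2), Mul(4, Pow(5, Rational(1, 2)), Pow(9, -1))) = Add(25600, Mul(4, Pow(5, Rational(1, 2)), Rational(1, 9))) = Add(25600, Mul(Rational(4, 9), Pow(5, Rational(1, 2))))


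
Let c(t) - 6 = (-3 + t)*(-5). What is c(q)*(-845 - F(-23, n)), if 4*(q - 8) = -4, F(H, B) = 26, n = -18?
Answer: 12194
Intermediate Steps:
q = 7 (q = 8 + (¼)*(-4) = 8 - 1 = 7)
c(t) = 21 - 5*t (c(t) = 6 + (-3 + t)*(-5) = 6 + (15 - 5*t) = 21 - 5*t)
c(q)*(-845 - F(-23, n)) = (21 - 5*7)*(-845 - 1*26) = (21 - 35)*(-845 - 26) = -14*(-871) = 12194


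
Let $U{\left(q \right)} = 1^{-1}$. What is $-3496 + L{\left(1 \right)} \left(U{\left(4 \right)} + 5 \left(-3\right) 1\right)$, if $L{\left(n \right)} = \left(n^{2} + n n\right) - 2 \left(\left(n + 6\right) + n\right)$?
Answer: $-3300$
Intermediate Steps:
$L{\left(n \right)} = -12 - 4 n + 2 n^{2}$ ($L{\left(n \right)} = \left(n^{2} + n^{2}\right) - 2 \left(\left(6 + n\right) + n\right) = 2 n^{2} - 2 \left(6 + 2 n\right) = 2 n^{2} - \left(12 + 4 n\right) = -12 - 4 n + 2 n^{2}$)
$U{\left(q \right)} = 1$
$-3496 + L{\left(1 \right)} \left(U{\left(4 \right)} + 5 \left(-3\right) 1\right) = -3496 + \left(-12 - 4 + 2 \cdot 1^{2}\right) \left(1 + 5 \left(-3\right) 1\right) = -3496 + \left(-12 - 4 + 2 \cdot 1\right) \left(1 - 15\right) = -3496 + \left(-12 - 4 + 2\right) \left(1 - 15\right) = -3496 - -196 = -3496 + 196 = -3300$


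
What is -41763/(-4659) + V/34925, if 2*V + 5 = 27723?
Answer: 507713952/54238525 ≈ 9.3608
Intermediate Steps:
V = 13859 (V = -5/2 + (½)*27723 = -5/2 + 27723/2 = 13859)
-41763/(-4659) + V/34925 = -41763/(-4659) + 13859/34925 = -41763*(-1/4659) + 13859*(1/34925) = 13921/1553 + 13859/34925 = 507713952/54238525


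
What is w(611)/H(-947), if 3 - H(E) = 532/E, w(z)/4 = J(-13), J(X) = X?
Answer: -49244/3373 ≈ -14.599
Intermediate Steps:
w(z) = -52 (w(z) = 4*(-13) = -52)
H(E) = 3 - 532/E
w(611)/H(-947) = -52/(3 - 532/(-947)) = -52/(3 - 532*(-1/947)) = -52/(3 + 532/947) = -52/3373/947 = -52*947/3373 = -49244/3373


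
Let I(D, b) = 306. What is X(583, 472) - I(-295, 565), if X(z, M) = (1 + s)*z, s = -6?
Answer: -3221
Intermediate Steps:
X(z, M) = -5*z (X(z, M) = (1 - 6)*z = -5*z)
X(583, 472) - I(-295, 565) = -5*583 - 1*306 = -2915 - 306 = -3221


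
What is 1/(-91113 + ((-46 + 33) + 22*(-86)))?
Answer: -1/93018 ≈ -1.0751e-5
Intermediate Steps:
1/(-91113 + ((-46 + 33) + 22*(-86))) = 1/(-91113 + (-13 - 1892)) = 1/(-91113 - 1905) = 1/(-93018) = -1/93018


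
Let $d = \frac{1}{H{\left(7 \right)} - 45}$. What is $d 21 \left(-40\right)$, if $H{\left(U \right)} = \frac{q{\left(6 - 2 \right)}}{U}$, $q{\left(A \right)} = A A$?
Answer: $\frac{5880}{299} \approx 19.666$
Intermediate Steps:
$q{\left(A \right)} = A^{2}$
$H{\left(U \right)} = \frac{16}{U}$ ($H{\left(U \right)} = \frac{\left(6 - 2\right)^{2}}{U} = \frac{4^{2}}{U} = \frac{16}{U}$)
$d = - \frac{7}{299}$ ($d = \frac{1}{\frac{16}{7} - 45} = \frac{1}{- \frac{299}{7}} = - \frac{7}{299} \approx -0.023411$)
$d 21 \left(-40\right) = \left(- \frac{7}{299}\right) 21 \left(-40\right) = \left(- \frac{147}{299}\right) \left(-40\right) = \frac{5880}{299}$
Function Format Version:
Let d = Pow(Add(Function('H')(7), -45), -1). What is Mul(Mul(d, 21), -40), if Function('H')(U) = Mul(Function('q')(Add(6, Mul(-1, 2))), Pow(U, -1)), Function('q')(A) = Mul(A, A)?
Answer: Rational(5880, 299) ≈ 19.666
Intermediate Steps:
Function('q')(A) = Pow(A, 2)
Function('H')(U) = Mul(16, Pow(U, -1)) (Function('H')(U) = Mul(Pow(Add(6, Mul(-1, 2)), 2), Pow(U, -1)) = Mul(Pow(Add(6, -2), 2), Pow(U, -1)) = Mul(Pow(4, 2), Pow(U, -1)) = Mul(16, Pow(U, -1)))
d = Rational(-7, 299) (d = Pow(Add(Mul(16, Pow(7, -1)), -45), -1) = Pow(Add(Mul(16, Rational(1, 7)), -45), -1) = Pow(Add(Rational(16, 7), -45), -1) = Pow(Rational(-299, 7), -1) = Rational(-7, 299) ≈ -0.023411)
Mul(Mul(d, 21), -40) = Mul(Mul(Rational(-7, 299), 21), -40) = Mul(Rational(-147, 299), -40) = Rational(5880, 299)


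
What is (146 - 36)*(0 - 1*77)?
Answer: -8470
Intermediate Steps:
(146 - 36)*(0 - 1*77) = 110*(0 - 77) = 110*(-77) = -8470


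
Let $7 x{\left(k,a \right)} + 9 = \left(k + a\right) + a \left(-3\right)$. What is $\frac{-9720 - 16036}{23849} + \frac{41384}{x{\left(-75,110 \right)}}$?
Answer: $- \frac{864574867}{906262} \approx -954.0$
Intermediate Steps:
$x{\left(k,a \right)} = - \frac{9}{7} - \frac{2 a}{7} + \frac{k}{7}$ ($x{\left(k,a \right)} = - \frac{9}{7} + \frac{\left(k + a\right) + a \left(-3\right)}{7} = - \frac{9}{7} + \frac{\left(a + k\right) - 3 a}{7} = - \frac{9}{7} + \frac{k - 2 a}{7} = - \frac{9}{7} - \left(- \frac{k}{7} + \frac{2 a}{7}\right) = - \frac{9}{7} - \frac{2 a}{7} + \frac{k}{7}$)
$\frac{-9720 - 16036}{23849} + \frac{41384}{x{\left(-75,110 \right)}} = \frac{-9720 - 16036}{23849} + \frac{41384}{- \frac{9}{7} - \frac{220}{7} + \frac{1}{7} \left(-75\right)} = \left(-25756\right) \frac{1}{23849} + \frac{41384}{- \frac{9}{7} - \frac{220}{7} - \frac{75}{7}} = - \frac{25756}{23849} + \frac{41384}{- \frac{304}{7}} = - \frac{25756}{23849} + 41384 \left(- \frac{7}{304}\right) = - \frac{25756}{23849} - \frac{36211}{38} = - \frac{864574867}{906262}$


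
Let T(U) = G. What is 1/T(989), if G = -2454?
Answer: -1/2454 ≈ -0.00040750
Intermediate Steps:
T(U) = -2454
1/T(989) = 1/(-2454) = -1/2454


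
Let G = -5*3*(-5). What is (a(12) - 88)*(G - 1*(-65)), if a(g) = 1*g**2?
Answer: 7840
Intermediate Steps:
G = 75 (G = -15*(-5) = 75)
a(g) = g**2
(a(12) - 88)*(G - 1*(-65)) = (12**2 - 88)*(75 - 1*(-65)) = (144 - 88)*(75 + 65) = 56*140 = 7840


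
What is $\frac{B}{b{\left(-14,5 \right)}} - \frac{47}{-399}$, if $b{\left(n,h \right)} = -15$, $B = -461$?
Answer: $\frac{20516}{665} \approx 30.851$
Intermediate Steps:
$\frac{B}{b{\left(-14,5 \right)}} - \frac{47}{-399} = - \frac{461}{-15} - \frac{47}{-399} = \left(-461\right) \left(- \frac{1}{15}\right) - - \frac{47}{399} = \frac{461}{15} + \frac{47}{399} = \frac{20516}{665}$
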